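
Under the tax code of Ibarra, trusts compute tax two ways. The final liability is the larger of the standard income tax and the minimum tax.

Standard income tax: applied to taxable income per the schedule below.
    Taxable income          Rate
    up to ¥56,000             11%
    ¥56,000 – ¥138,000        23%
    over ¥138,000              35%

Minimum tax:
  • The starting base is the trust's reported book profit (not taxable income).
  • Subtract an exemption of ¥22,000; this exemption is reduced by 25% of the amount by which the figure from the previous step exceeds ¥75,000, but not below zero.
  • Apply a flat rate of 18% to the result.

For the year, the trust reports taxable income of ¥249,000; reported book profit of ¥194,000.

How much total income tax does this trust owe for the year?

¥63,870

Standard income tax:
  ¥56,000 × 11% = ¥6,160
  ¥82,000 × 23% = ¥18,860
  ¥111,000 × 35% = ¥38,850
  → ¥63,870

Minimum tax:
  Base (reported book profit): ¥194,000
  Exemption: 25% × (¥194,000 − ¥75,000) = ¥29,750 ≥ ¥22,000, so the exemption is fully phased out
  Base: ¥194,000 − ¥0 = ¥194,000
  ¥194,000 × 18% = ¥34,920

¥63,870 > ¥34,920, so the standard income tax governs.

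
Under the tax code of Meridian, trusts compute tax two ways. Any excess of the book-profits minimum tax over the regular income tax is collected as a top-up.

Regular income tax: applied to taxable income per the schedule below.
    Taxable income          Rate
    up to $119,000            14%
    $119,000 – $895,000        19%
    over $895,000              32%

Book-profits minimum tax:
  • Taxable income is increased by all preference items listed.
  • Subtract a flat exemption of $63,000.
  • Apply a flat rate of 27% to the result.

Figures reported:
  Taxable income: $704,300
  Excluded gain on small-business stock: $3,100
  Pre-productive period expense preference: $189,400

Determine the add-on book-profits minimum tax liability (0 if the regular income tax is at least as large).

$97,259

Regular income tax:
  $119,000 × 14% = $16,660
  $585,300 × 19% = $111,207
  → $127,867

Book-profits minimum tax:
  Adjusted income: $704,300 + $3,100 + $189,400 = $896,800
  Less exemption $63,000 → base $833,800
  $833,800 × 27% = $225,126

Excess of book-profits minimum tax over regular income tax: $225,126 − $127,867 = $97,259.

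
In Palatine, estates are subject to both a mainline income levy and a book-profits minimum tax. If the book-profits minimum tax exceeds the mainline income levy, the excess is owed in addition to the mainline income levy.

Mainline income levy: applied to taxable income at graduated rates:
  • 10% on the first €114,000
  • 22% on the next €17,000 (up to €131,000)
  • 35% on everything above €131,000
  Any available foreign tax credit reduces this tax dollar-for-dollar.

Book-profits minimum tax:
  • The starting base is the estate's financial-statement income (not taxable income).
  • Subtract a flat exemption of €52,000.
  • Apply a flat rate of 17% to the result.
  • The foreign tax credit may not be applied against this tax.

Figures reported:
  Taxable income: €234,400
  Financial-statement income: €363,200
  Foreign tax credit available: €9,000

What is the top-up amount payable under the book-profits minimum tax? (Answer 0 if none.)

Mainline income levy:
  €114,000 × 10% = €11,400
  €17,000 × 22% = €3,740
  €103,400 × 35% = €36,190
  → €51,330
  Less foreign tax credit €9,000 → €42,330

Book-profits minimum tax:
  Base (financial-statement income): €363,200
  Less exemption €52,000 → base €311,200
  €311,200 × 17% = €52,904

Excess of book-profits minimum tax over mainline income levy: €52,904 − €42,330 = €10,574.

€10,574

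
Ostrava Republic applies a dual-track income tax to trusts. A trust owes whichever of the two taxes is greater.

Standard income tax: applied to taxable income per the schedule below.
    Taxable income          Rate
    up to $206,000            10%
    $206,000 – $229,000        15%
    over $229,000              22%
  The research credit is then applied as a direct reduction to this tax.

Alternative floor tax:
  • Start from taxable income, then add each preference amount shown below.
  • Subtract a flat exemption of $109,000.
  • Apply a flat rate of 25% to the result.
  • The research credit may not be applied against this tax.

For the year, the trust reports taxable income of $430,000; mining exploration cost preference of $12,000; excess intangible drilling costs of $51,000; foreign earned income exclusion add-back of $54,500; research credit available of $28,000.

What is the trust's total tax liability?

$109,625

Alternative floor tax:
  Adjusted income: $430,000 + $12,000 + $51,000 + $54,500 = $547,500
  Less exemption $109,000 → base $438,500
  $438,500 × 25% = $109,625

Standard income tax:
  $206,000 × 10% = $20,600
  $23,000 × 15% = $3,450
  $201,000 × 22% = $44,220
  → $68,270
  Less research credit $28,000 → $40,270

$109,625 > $40,270, so the alternative floor tax is the binding amount.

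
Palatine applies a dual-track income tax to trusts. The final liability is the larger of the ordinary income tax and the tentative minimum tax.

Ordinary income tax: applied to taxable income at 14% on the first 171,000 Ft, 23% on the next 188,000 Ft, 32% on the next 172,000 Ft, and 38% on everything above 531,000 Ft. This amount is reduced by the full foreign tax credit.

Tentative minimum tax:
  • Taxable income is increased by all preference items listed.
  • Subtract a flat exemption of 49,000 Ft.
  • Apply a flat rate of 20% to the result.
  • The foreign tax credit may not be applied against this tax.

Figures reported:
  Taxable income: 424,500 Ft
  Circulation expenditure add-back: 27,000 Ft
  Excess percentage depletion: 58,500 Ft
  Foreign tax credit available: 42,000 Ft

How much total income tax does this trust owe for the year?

Ordinary income tax:
  171,000 Ft × 14% = 23,940 Ft
  188,000 Ft × 23% = 43,240 Ft
  65,500 Ft × 32% = 20,960 Ft
  → 88,140 Ft
  Less foreign tax credit 42,000 Ft → 46,140 Ft

Tentative minimum tax:
  Adjusted income: 424,500 Ft + 27,000 Ft + 58,500 Ft = 510,000 Ft
  Less exemption 49,000 Ft → base 461,000 Ft
  461,000 Ft × 20% = 92,200 Ft

92,200 Ft > 46,140 Ft, so the tentative minimum tax is the binding amount.

92,200 Ft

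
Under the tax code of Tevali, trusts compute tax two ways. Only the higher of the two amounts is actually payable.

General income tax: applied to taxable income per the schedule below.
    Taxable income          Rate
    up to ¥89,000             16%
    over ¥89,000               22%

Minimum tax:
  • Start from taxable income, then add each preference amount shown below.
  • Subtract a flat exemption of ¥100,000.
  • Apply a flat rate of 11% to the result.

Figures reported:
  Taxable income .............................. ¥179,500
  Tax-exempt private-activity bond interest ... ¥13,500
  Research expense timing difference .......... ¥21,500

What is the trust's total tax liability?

¥34,150

Minimum tax:
  Adjusted income: ¥179,500 + ¥13,500 + ¥21,500 = ¥214,500
  Less exemption ¥100,000 → base ¥114,500
  ¥114,500 × 11% = ¥12,595

General income tax:
  ¥89,000 × 16% = ¥14,240
  ¥90,500 × 22% = ¥19,910
  → ¥34,150

¥34,150 > ¥12,595, so the general income tax governs.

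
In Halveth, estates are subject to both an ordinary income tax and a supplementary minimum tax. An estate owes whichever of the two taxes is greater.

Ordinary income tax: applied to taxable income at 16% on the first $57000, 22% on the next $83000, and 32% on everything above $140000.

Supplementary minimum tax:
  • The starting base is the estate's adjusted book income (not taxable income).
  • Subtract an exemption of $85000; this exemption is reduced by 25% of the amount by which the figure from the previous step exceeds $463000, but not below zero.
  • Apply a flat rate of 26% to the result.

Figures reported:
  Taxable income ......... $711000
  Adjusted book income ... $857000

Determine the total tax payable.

$222820

Supplementary minimum tax:
  Base (adjusted book income): $857000
  Exemption: 25% × ($857000 − $463000) = $98500 ≥ $85000, so the exemption is fully phased out
  Base: $857000 − $0 = $857000
  $857000 × 26% = $222820

Ordinary income tax:
  $57000 × 16% = $9120
  $83000 × 22% = $18260
  $571000 × 32% = $182720
  → $210100

$222820 > $210100, so the supplementary minimum tax is the binding amount.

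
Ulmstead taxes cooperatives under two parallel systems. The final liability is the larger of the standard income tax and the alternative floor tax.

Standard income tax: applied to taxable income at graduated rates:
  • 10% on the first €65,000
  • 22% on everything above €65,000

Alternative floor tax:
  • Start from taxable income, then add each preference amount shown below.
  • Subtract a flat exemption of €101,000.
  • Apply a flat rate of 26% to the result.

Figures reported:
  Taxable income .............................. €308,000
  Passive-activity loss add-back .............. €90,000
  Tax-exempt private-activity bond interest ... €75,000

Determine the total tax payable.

Standard income tax:
  €65,000 × 10% = €6,500
  €243,000 × 22% = €53,460
  → €59,960

Alternative floor tax:
  Adjusted income: €308,000 + €90,000 + €75,000 = €473,000
  Less exemption €101,000 → base €372,000
  €372,000 × 26% = €96,720

€96,720 > €59,960, so the alternative floor tax is the binding amount.

€96,720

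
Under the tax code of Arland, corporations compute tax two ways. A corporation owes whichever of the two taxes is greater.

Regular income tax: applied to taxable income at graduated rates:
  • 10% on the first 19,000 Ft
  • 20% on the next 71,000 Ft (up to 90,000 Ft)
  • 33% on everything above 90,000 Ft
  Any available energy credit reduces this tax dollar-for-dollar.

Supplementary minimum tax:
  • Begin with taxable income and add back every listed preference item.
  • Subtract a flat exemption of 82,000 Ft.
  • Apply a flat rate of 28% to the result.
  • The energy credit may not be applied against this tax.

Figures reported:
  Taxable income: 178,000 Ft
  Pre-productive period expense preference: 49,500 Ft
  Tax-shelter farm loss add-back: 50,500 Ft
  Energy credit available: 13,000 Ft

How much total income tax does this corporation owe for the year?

54,880 Ft

Supplementary minimum tax:
  Adjusted income: 178,000 Ft + 49,500 Ft + 50,500 Ft = 278,000 Ft
  Less exemption 82,000 Ft → base 196,000 Ft
  196,000 Ft × 28% = 54,880 Ft

Regular income tax:
  19,000 Ft × 10% = 1,900 Ft
  71,000 Ft × 20% = 14,200 Ft
  88,000 Ft × 33% = 29,040 Ft
  → 45,140 Ft
  Less energy credit 13,000 Ft → 32,140 Ft

54,880 Ft > 32,140 Ft, so the supplementary minimum tax is the binding amount.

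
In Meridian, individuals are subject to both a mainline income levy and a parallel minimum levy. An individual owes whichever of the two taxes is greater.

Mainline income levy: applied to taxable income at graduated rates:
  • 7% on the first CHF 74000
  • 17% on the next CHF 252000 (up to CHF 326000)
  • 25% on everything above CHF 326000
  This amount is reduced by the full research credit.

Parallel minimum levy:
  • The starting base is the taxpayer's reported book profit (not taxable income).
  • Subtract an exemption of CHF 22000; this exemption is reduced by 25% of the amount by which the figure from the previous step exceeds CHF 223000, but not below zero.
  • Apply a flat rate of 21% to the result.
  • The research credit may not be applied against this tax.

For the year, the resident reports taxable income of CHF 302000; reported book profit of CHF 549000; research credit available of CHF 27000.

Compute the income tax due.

Mainline income levy:
  CHF 74000 × 7% = CHF 5180
  CHF 228000 × 17% = CHF 38760
  → CHF 43940
  Less research credit CHF 27000 → CHF 16940

Parallel minimum levy:
  Base (reported book profit): CHF 549000
  Exemption: 25% × (CHF 549000 − CHF 223000) = CHF 81500 ≥ CHF 22000, so the exemption is fully phased out
  Base: CHF 549000 − CHF 0 = CHF 549000
  CHF 549000 × 21% = CHF 115290

CHF 115290 > CHF 16940, so the parallel minimum levy is the binding amount.

CHF 115290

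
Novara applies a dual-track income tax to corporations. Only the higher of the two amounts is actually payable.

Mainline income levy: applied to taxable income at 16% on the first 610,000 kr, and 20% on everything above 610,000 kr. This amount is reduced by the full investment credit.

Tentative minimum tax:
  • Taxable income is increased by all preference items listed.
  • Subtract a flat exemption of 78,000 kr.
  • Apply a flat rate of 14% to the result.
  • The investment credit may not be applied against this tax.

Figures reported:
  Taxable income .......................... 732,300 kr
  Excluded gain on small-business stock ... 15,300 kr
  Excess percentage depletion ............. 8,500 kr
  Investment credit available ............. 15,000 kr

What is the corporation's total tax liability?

107,060 kr

Mainline income levy:
  610,000 kr × 16% = 97,600 kr
  122,300 kr × 20% = 24,460 kr
  → 122,060 kr
  Less investment credit 15,000 kr → 107,060 kr

Tentative minimum tax:
  Adjusted income: 732,300 kr + 15,300 kr + 8,500 kr = 756,100 kr
  Less exemption 78,000 kr → base 678,100 kr
  678,100 kr × 14% = 94,934 kr

107,060 kr > 94,934 kr, so the mainline income levy governs.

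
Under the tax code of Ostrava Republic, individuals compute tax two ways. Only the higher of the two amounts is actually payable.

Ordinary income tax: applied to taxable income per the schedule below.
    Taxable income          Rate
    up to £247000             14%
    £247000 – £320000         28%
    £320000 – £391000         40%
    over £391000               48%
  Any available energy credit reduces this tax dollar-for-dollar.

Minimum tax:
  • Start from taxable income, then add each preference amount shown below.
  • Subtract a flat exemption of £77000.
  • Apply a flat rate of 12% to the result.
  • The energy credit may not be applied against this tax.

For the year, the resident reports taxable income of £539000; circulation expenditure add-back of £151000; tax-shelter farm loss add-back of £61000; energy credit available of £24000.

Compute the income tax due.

Ordinary income tax:
  £247000 × 14% = £34580
  £73000 × 28% = £20440
  £71000 × 40% = £28400
  £148000 × 48% = £71040
  → £154460
  Less energy credit £24000 → £130460

Minimum tax:
  Adjusted income: £539000 + £151000 + £61000 = £751000
  Less exemption £77000 → base £674000
  £674000 × 12% = £80880

£130460 > £80880, so the ordinary income tax governs.

£130460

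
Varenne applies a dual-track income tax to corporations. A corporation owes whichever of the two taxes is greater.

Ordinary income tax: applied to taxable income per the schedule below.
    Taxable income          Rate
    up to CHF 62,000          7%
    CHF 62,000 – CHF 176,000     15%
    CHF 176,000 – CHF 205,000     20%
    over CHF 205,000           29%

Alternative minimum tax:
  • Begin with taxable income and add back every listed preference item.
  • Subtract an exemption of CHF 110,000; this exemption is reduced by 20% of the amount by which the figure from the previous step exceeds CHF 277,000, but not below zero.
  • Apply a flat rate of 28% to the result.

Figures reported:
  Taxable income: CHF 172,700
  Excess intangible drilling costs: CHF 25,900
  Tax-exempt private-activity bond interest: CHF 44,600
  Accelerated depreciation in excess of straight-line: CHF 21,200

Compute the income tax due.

CHF 43,232

Alternative minimum tax:
  Adjusted income: CHF 172,700 + CHF 25,900 + CHF 44,600 + CHF 21,200 = CHF 264,400
  Exemption: CHF 264,400 ≤ CHF 277,000, so full CHF 110,000 applies
  Base: CHF 264,400 − CHF 110,000 = CHF 154,400
  CHF 154,400 × 28% = CHF 43,232

Ordinary income tax:
  CHF 62,000 × 7% = CHF 4,340
  CHF 110,700 × 15% = CHF 16,605
  → CHF 20,945

CHF 43,232 > CHF 20,945, so the alternative minimum tax is the binding amount.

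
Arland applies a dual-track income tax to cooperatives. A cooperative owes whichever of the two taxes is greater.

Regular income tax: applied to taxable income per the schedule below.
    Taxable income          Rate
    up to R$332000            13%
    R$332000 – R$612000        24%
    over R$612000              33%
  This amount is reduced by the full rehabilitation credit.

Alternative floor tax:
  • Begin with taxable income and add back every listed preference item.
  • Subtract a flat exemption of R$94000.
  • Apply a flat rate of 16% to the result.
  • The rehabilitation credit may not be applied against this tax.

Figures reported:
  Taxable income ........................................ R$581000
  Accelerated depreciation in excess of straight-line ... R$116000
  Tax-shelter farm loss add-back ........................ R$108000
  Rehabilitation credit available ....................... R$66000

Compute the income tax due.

R$113760

Alternative floor tax:
  Adjusted income: R$581000 + R$116000 + R$108000 = R$805000
  Less exemption R$94000 → base R$711000
  R$711000 × 16% = R$113760

Regular income tax:
  R$332000 × 13% = R$43160
  R$249000 × 24% = R$59760
  → R$102920
  Less rehabilitation credit R$66000 → R$36920

R$113760 > R$36920, so the alternative floor tax is the binding amount.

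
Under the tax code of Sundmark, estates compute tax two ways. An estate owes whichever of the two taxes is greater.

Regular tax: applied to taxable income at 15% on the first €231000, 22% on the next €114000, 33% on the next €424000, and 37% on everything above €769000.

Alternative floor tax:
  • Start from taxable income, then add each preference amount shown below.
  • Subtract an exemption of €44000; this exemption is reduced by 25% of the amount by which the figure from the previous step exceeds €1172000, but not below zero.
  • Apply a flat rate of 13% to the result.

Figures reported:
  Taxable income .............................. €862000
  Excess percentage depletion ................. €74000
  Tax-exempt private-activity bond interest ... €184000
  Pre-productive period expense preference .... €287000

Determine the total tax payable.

Regular tax:
  €231000 × 15% = €34650
  €114000 × 22% = €25080
  €424000 × 33% = €139920
  €93000 × 37% = €34410
  → €234060

Alternative floor tax:
  Adjusted income: €862000 + €74000 + €184000 + €287000 = €1407000
  Exemption: 25% × (€1407000 − €1172000) = €58750 ≥ €44000, so the exemption is fully phased out
  Base: €1407000 − €0 = €1407000
  €1407000 × 13% = €182910

€234060 > €182910, so the regular tax governs.

€234060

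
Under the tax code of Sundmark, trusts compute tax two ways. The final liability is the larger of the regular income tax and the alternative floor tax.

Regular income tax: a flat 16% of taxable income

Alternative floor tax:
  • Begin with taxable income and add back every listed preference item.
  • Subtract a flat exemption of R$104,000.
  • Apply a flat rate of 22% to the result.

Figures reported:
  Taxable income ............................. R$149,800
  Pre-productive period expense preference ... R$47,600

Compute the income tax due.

R$23,968

Regular income tax:
  R$149,800 × 16% = R$23,968

Alternative floor tax:
  Adjusted income: R$149,800 + R$47,600 = R$197,400
  Less exemption R$104,000 → base R$93,400
  R$93,400 × 22% = R$20,548

R$23,968 > R$20,548, so the regular income tax governs.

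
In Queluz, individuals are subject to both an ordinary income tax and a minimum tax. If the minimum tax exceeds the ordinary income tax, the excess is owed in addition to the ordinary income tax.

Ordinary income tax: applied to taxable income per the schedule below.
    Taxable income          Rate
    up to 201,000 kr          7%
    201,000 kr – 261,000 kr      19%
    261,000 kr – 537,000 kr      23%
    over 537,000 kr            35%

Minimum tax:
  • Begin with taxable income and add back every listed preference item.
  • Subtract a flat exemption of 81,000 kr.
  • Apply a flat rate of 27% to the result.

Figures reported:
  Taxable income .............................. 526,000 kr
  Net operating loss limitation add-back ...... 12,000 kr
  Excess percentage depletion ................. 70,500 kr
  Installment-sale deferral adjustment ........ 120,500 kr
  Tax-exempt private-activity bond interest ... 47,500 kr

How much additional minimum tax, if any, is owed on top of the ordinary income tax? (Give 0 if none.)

101,365 kr

Ordinary income tax:
  201,000 kr × 7% = 14,070 kr
  60,000 kr × 19% = 11,400 kr
  265,000 kr × 23% = 60,950 kr
  → 86,420 kr

Minimum tax:
  Adjusted income: 526,000 kr + 12,000 kr + 70,500 kr + 120,500 kr + 47,500 kr = 776,500 kr
  Less exemption 81,000 kr → base 695,500 kr
  695,500 kr × 27% = 187,785 kr

Excess of minimum tax over ordinary income tax: 187,785 kr − 86,420 kr = 101,365 kr.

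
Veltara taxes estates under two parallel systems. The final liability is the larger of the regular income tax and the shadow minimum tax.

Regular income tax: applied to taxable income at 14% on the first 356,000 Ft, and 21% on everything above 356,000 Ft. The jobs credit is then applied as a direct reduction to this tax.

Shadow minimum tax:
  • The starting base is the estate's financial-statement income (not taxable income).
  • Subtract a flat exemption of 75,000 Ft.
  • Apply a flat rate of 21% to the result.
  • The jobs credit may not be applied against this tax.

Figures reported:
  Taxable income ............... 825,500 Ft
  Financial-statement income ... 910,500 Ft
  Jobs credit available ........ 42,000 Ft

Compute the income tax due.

175,455 Ft

Shadow minimum tax:
  Base (financial-statement income): 910,500 Ft
  Less exemption 75,000 Ft → base 835,500 Ft
  835,500 Ft × 21% = 175,455 Ft

Regular income tax:
  356,000 Ft × 14% = 49,840 Ft
  469,500 Ft × 21% = 98,595 Ft
  → 148,435 Ft
  Less jobs credit 42,000 Ft → 106,435 Ft

175,455 Ft > 106,435 Ft, so the shadow minimum tax is the binding amount.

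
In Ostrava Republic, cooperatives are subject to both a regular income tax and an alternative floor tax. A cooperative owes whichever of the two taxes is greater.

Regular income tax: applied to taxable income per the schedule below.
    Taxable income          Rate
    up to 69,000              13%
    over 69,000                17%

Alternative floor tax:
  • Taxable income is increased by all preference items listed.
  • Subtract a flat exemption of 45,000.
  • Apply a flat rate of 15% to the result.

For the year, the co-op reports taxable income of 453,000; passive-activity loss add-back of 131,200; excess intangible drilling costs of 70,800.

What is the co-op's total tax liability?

91,500

Alternative floor tax:
  Adjusted income: 453,000 + 131,200 + 70,800 = 655,000
  Less exemption 45,000 → base 610,000
  610,000 × 15% = 91,500

Regular income tax:
  69,000 × 13% = 8,970
  384,000 × 17% = 65,280
  → 74,250

91,500 > 74,250, so the alternative floor tax is the binding amount.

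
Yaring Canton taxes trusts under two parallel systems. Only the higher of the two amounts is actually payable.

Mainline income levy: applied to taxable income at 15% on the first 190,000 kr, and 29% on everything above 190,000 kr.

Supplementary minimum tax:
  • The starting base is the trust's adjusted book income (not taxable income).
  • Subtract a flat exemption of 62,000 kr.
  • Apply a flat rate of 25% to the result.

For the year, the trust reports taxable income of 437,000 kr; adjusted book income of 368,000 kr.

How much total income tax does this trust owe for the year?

Supplementary minimum tax:
  Base (adjusted book income): 368,000 kr
  Less exemption 62,000 kr → base 306,000 kr
  306,000 kr × 25% = 76,500 kr

Mainline income levy:
  190,000 kr × 15% = 28,500 kr
  247,000 kr × 29% = 71,630 kr
  → 100,130 kr

100,130 kr > 76,500 kr, so the mainline income levy governs.

100,130 kr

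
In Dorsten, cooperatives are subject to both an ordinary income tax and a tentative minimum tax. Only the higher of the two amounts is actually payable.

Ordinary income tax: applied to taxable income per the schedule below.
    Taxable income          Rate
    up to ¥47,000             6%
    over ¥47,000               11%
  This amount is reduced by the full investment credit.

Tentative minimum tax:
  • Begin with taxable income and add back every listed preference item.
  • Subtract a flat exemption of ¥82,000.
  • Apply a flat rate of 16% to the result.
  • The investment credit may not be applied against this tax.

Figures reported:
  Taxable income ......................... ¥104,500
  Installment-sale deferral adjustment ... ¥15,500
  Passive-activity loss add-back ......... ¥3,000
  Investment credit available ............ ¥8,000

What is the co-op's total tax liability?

Tentative minimum tax:
  Adjusted income: ¥104,500 + ¥15,500 + ¥3,000 = ¥123,000
  Less exemption ¥82,000 → base ¥41,000
  ¥41,000 × 16% = ¥6,560

Ordinary income tax:
  ¥47,000 × 6% = ¥2,820
  ¥57,500 × 11% = ¥6,325
  → ¥9,145
  Less investment credit ¥8,000 → ¥1,145

¥6,560 > ¥1,145, so the tentative minimum tax is the binding amount.

¥6,560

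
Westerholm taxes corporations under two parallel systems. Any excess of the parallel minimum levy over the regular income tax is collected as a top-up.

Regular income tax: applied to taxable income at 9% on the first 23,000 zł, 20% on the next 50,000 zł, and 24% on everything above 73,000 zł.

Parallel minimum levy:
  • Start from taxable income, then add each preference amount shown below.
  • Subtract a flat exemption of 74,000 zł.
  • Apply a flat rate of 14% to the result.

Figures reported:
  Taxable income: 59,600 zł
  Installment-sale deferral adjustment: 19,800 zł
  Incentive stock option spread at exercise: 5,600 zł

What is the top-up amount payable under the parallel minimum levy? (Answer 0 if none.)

Regular income tax:
  23,000 zł × 9% = 2,070 zł
  36,600 zł × 20% = 7,320 zł
  → 9,390 zł

Parallel minimum levy:
  Adjusted income: 59,600 zł + 19,800 zł + 5,600 zł = 85,000 zł
  Less exemption 74,000 zł → base 11,000 zł
  11,000 zł × 14% = 1,540 zł

1,540 zł ≤ 9,390 zł, so no add-on is due.

0 zł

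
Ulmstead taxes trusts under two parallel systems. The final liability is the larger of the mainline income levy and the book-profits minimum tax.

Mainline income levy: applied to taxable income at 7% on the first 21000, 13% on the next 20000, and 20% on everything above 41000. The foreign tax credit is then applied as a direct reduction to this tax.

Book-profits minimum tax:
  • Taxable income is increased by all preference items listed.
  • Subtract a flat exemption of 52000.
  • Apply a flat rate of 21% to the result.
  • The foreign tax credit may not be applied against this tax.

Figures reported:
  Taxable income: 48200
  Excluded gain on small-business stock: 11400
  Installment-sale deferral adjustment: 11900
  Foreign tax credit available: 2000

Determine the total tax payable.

4095

Mainline income levy:
  21000 × 7% = 1470
  20000 × 13% = 2600
  7200 × 20% = 1440
  → 5510
  Less foreign tax credit 2000 → 3510

Book-profits minimum tax:
  Adjusted income: 48200 + 11400 + 11900 = 71500
  Less exemption 52000 → base 19500
  19500 × 21% = 4095

4095 > 3510, so the book-profits minimum tax is the binding amount.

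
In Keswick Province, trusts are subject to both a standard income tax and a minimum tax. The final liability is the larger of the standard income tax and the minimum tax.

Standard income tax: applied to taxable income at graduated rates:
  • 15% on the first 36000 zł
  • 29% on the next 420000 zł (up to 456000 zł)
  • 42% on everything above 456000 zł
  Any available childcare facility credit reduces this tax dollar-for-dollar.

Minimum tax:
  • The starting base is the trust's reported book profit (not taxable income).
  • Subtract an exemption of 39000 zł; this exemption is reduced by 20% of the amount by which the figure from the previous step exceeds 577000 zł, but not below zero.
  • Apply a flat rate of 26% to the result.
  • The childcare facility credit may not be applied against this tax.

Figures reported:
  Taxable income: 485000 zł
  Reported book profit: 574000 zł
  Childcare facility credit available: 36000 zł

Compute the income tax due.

Minimum tax:
  Base (reported book profit): 574000 zł
  Exemption: 574000 zł ≤ 577000 zł, so full 39000 zł applies
  Base: 574000 zł − 39000 zł = 535000 zł
  535000 zł × 26% = 139100 zł

Standard income tax:
  36000 zł × 15% = 5400 zł
  420000 zł × 29% = 121800 zł
  29000 zł × 42% = 12180 zł
  → 139380 zł
  Less childcare facility credit 36000 zł → 103380 zł

139100 zł > 103380 zł, so the minimum tax is the binding amount.

139100 zł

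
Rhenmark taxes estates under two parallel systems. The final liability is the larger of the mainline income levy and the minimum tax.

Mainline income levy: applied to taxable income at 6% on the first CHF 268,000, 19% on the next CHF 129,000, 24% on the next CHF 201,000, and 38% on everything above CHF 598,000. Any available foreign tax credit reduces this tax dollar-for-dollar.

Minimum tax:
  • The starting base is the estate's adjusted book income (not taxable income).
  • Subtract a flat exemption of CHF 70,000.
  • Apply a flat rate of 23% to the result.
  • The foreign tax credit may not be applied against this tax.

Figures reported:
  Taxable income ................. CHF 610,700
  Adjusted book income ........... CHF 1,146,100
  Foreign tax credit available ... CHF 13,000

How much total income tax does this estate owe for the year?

Minimum tax:
  Base (adjusted book income): CHF 1,146,100
  Less exemption CHF 70,000 → base CHF 1,076,100
  CHF 1,076,100 × 23% = CHF 247,503

Mainline income levy:
  CHF 268,000 × 6% = CHF 16,080
  CHF 129,000 × 19% = CHF 24,510
  CHF 201,000 × 24% = CHF 48,240
  CHF 12,700 × 38% = CHF 4,826
  → CHF 93,656
  Less foreign tax credit CHF 13,000 → CHF 80,656

CHF 247,503 > CHF 80,656, so the minimum tax is the binding amount.

CHF 247,503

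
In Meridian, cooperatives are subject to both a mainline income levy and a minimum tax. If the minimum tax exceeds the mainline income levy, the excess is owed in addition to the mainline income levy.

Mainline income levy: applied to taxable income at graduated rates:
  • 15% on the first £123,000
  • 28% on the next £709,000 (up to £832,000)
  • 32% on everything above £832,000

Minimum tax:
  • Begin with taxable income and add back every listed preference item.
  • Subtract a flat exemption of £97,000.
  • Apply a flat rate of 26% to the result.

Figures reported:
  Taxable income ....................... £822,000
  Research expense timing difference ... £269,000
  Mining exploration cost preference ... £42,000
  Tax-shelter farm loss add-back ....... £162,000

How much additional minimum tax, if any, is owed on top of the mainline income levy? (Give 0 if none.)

Mainline income levy:
  £123,000 × 15% = £18,450
  £699,000 × 28% = £195,720
  → £214,170

Minimum tax:
  Adjusted income: £822,000 + £269,000 + £42,000 + £162,000 = £1,295,000
  Less exemption £97,000 → base £1,198,000
  £1,198,000 × 26% = £311,480

Excess of minimum tax over mainline income levy: £311,480 − £214,170 = £97,310.

£97,310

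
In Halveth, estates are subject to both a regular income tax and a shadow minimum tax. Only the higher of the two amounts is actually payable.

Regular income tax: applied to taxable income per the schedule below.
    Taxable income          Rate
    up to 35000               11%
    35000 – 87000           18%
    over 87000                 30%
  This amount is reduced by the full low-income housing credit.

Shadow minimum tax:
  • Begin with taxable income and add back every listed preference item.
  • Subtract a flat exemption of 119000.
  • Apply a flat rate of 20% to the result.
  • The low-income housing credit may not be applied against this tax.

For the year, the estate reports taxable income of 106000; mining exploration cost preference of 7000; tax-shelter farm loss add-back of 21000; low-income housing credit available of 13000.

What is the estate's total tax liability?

Regular income tax:
  35000 × 11% = 3850
  52000 × 18% = 9360
  19000 × 30% = 5700
  → 18910
  Less low-income housing credit 13000 → 5910

Shadow minimum tax:
  Adjusted income: 106000 + 7000 + 21000 = 134000
  Less exemption 119000 → base 15000
  15000 × 20% = 3000

5910 > 3000, so the regular income tax governs.

5910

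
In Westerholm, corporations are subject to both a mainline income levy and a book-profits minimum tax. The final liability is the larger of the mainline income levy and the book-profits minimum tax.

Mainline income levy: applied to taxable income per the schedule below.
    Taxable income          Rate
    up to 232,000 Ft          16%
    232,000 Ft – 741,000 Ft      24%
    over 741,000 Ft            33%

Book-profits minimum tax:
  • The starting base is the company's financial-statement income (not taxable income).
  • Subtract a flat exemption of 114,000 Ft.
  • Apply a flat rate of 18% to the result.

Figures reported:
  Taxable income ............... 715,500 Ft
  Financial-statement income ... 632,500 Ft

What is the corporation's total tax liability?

Book-profits minimum tax:
  Base (financial-statement income): 632,500 Ft
  Less exemption 114,000 Ft → base 518,500 Ft
  518,500 Ft × 18% = 93,330 Ft

Mainline income levy:
  232,000 Ft × 16% = 37,120 Ft
  483,500 Ft × 24% = 116,040 Ft
  → 153,160 Ft

153,160 Ft > 93,330 Ft, so the mainline income levy governs.

153,160 Ft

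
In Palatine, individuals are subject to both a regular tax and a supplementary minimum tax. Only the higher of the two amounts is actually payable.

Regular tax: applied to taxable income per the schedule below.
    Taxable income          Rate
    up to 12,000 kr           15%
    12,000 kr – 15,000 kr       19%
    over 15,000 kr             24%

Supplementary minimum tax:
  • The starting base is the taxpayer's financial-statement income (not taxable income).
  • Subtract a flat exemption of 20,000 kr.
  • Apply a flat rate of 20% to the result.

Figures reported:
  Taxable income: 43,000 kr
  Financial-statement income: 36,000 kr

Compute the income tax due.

9,090 kr

Regular tax:
  12,000 kr × 15% = 1,800 kr
  3,000 kr × 19% = 570 kr
  28,000 kr × 24% = 6,720 kr
  → 9,090 kr

Supplementary minimum tax:
  Base (financial-statement income): 36,000 kr
  Less exemption 20,000 kr → base 16,000 kr
  16,000 kr × 20% = 3,200 kr

9,090 kr > 3,200 kr, so the regular tax governs.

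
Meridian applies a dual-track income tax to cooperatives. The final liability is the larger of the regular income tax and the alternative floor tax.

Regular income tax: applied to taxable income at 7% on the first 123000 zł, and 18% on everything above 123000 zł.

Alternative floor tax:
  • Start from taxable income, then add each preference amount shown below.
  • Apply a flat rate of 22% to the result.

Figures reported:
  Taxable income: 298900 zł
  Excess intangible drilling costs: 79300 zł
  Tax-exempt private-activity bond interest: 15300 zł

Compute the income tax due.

Alternative floor tax:
  Adjusted income: 298900 zł + 79300 zł + 15300 zł = 393500 zł
  393500 zł × 22% = 86570 zł

Regular income tax:
  123000 zł × 7% = 8610 zł
  175900 zł × 18% = 31662 zł
  → 40272 zł

86570 zł > 40272 zł, so the alternative floor tax is the binding amount.

86570 zł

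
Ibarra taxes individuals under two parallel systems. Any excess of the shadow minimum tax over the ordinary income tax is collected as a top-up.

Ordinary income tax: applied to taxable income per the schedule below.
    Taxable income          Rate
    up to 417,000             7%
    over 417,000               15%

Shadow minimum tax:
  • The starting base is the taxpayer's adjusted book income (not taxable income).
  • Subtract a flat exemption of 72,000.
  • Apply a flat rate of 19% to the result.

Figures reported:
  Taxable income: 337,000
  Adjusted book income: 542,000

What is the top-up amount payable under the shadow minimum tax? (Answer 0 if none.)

65,710

Shadow minimum tax:
  Base (adjusted book income): 542,000
  Less exemption 72,000 → base 470,000
  470,000 × 19% = 89,300

Ordinary income tax:
  337,000 × 7% = 23,590

Excess of shadow minimum tax over ordinary income tax: 89,300 − 23,590 = 65,710.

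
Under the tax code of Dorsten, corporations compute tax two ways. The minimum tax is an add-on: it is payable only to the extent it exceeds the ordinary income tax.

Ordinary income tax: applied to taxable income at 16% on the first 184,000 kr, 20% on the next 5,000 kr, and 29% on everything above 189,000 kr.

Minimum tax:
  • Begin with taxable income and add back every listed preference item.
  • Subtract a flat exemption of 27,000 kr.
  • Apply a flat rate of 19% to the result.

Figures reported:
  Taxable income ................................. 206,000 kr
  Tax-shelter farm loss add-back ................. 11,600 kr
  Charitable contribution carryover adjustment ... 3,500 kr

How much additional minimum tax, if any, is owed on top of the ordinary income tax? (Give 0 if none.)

1,509 kr

Minimum tax:
  Adjusted income: 206,000 kr + 11,600 kr + 3,500 kr = 221,100 kr
  Less exemption 27,000 kr → base 194,100 kr
  194,100 kr × 19% = 36,879 kr

Ordinary income tax:
  184,000 kr × 16% = 29,440 kr
  5,000 kr × 20% = 1,000 kr
  17,000 kr × 29% = 4,930 kr
  → 35,370 kr

Excess of minimum tax over ordinary income tax: 36,879 kr − 35,370 kr = 1,509 kr.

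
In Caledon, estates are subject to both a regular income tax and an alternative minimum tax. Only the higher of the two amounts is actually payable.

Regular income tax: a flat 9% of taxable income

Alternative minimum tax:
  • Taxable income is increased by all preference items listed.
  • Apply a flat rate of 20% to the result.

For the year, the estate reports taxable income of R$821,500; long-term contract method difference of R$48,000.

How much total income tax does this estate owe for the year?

Alternative minimum tax:
  Adjusted income: R$821,500 + R$48,000 = R$869,500
  R$869,500 × 20% = R$173,900

Regular income tax:
  R$821,500 × 9% = R$73,935

R$173,900 > R$73,935, so the alternative minimum tax is the binding amount.

R$173,900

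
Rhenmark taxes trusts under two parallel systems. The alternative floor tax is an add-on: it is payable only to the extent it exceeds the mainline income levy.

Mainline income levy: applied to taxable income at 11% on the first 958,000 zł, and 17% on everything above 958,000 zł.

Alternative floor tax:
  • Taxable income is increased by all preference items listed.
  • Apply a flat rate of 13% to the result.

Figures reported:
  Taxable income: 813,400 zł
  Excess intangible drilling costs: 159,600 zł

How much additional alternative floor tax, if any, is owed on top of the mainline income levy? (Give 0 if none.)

Mainline income levy:
  813,400 zł × 11% = 89,474 zł

Alternative floor tax:
  Adjusted income: 813,400 zł + 159,600 zł = 973,000 zł
  973,000 zł × 13% = 126,490 zł

Excess of alternative floor tax over mainline income levy: 126,490 zł − 89,474 zł = 37,016 zł.

37,016 zł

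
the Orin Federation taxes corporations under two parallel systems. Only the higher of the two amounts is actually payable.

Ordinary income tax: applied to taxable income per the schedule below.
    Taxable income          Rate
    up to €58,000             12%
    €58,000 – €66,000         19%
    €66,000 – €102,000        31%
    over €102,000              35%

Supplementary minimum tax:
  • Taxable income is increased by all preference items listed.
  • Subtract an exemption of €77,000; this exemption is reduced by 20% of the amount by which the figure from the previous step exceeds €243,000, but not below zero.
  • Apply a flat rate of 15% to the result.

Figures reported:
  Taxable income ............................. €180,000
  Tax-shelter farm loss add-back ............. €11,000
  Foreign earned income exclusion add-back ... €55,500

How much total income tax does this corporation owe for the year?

€46,940

Supplementary minimum tax:
  Adjusted income: €180,000 + €11,000 + €55,500 = €246,500
  Exemption: €77,000 − 20% × (€246,500 − €243,000) = €77,000 − €700 = €76,300
  Base: €246,500 − €76,300 = €170,200
  €170,200 × 15% = €25,530

Ordinary income tax:
  €58,000 × 12% = €6,960
  €8,000 × 19% = €1,520
  €36,000 × 31% = €11,160
  €78,000 × 35% = €27,300
  → €46,940

€46,940 > €25,530, so the ordinary income tax governs.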